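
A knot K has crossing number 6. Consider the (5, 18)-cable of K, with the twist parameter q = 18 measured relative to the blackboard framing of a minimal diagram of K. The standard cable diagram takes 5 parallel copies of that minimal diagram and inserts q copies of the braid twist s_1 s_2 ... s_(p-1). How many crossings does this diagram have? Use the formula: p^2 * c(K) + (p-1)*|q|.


Step 1: Each of the c(K) crossings of the companion diagram becomes p*p = p^2 crossings among the p parallel strands, and each of the |q| twists s_1 s_2 ... s_(p-1) adds (p-1) crossings.
  Crossings = p^2 * c(K) + (p-1)*|q|
Step 2: = 5^2 * 6 + (5-1)*18
Step 3: = 25*6 + 4*18
Step 4: = 150 + 72 = 222

222


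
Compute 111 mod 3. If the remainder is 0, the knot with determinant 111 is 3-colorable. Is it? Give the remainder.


Step 1: A knot is p-colorable if and only if p divides its determinant.
Step 2: Compute 111 mod 3.
111 = 37 * 3 + 0
Step 3: 111 mod 3 = 0
Step 4: The knot is 3-colorable: yes

0


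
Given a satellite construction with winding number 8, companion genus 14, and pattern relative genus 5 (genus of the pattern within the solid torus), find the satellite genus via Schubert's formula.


Schubert: g(satellite) = g_rel(pattern) + |winding| * g(companion),
where g_rel(pattern) is the genus of the pattern relative to the solid torus.
= 5 + 8 * 14
= 5 + 112 = 117

117


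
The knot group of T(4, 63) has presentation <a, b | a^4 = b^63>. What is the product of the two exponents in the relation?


The relation is a^4 = b^63.
Product of exponents = 4 * 63
= 252

252


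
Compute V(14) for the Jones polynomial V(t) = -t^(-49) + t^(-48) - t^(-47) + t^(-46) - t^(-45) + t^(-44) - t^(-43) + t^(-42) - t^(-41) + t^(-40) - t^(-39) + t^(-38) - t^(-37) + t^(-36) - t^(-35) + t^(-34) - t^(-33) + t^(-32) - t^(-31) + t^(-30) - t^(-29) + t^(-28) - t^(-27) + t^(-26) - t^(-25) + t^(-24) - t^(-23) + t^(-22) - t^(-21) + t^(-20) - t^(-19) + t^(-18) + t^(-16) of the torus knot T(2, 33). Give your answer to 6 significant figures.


Substituting t = 14 into V(t) = -t^(-49) + t^(-48) - t^(-47) + t^(-46) - t^(-45) + t^(-44) - t^(-43) + t^(-42) - t^(-41) + t^(-40) - t^(-39) + t^(-38) - t^(-37) + t^(-36) - t^(-35) + t^(-34) - t^(-33) + t^(-32) - t^(-31) + t^(-30) - t^(-29) + t^(-28) - t^(-27) + t^(-26) - t^(-25) + t^(-24) - t^(-23) + t^(-22) - t^(-21) + t^(-20) - t^(-19) + t^(-18) + t^(-16):
  (-)t^(-49) = -6.91395e-57
  (+)t^(-48) = 9.67953e-56
  (-)t^(-47) = -1.35513e-54
  (+)t^(-46) = 1.89719e-53
  (-)t^(-45) = -2.65606e-52
  (+)t^(-44) = 3.71849e-51
  (-)t^(-43) = -5.20588e-50
  (+)t^(-42) = 7.28824e-49
  (-)t^(-41) = -1.02035e-47
  (+)t^(-40) = 1.42849e-46
  (-)t^(-39) = -1.99989e-45
  (+)t^(-38) = 2.79985e-44
  (-)t^(-37) = -3.91979e-43
  (+)t^(-36) = 5.4877e-42
  (-)t^(-35) = -7.68279e-41
  (+)t^(-34) = 1.07559e-39
  (-)t^(-33) = -1.50583e-38
  (+)t^(-32) = 2.10816e-37
  (-)t^(-31) = -2.95142e-36
  (+)t^(-30) = 4.13199e-35
  (-)t^(-29) = -5.78478e-34
  (+)t^(-28) = 8.09869e-33
  (-)t^(-27) = -1.13382e-31
  (+)t^(-26) = 1.58734e-30
  (-)t^(-25) = -2.22228e-29
  (+)t^(-24) = 3.11119e-28
  (-)t^(-23) = -4.35567e-27
  (+)t^(-22) = 6.09794e-26
  (-)t^(-21) = -8.53712e-25
  (+)t^(-20) = 1.1952e-23
  (-)t^(-19) = -1.67327e-22
  (+)t^(-18) = 2.34258e-21
  (+)t^(-16) = 4.59147e-19
Sum = (-6.91395e-57) + (9.67953e-56) + (-1.35513e-54) + (1.89719e-53) + (-2.65606e-52) + (3.71849e-51) + (-5.20588e-50) + (7.28824e-49) + (-1.02035e-47) + (1.42849e-46) + (-1.99989e-45) + (2.79985e-44) + (-3.91979e-43) + (5.4877e-42) + (-7.68279e-41) + (1.07559e-39) + (-1.50583e-38) + (2.10816e-37) + (-2.95142e-36) + (4.13199e-35) + (-5.78478e-34) + (8.09869e-33) + (-1.13382e-31) + (1.58734e-30) + (-2.22228e-29) + (3.11119e-28) + (-4.35567e-27) + (6.09794e-26) + (-8.53712e-25) + (1.1952e-23) + (-1.67327e-22) + (2.34258e-21) + (4.59147e-19)
= 4.613330723e-19
Rounded to 6 significant figures: 4.61333e-19

4.61333e-19


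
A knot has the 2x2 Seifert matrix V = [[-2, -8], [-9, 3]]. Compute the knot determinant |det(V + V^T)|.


Step 1: Form V + V^T where V = [[-2, -8], [-9, 3]]
  V^T = [[-2, -9], [-8, 3]]
  V + V^T = [[-4, -17], [-17, 6]]
Step 2: det(V + V^T) = (-4)*6 - (-17)*(-17)
  = -24 - 289 = -313
Step 3: Knot determinant = |det(V + V^T)| = |-313| = 313

313


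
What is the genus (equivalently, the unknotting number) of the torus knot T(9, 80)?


For a torus knot T(p,q), both the unknotting number and genus equal (p-1)(q-1)/2.
= (9-1)(80-1)/2
= 8*79/2
= 632/2 = 316

316


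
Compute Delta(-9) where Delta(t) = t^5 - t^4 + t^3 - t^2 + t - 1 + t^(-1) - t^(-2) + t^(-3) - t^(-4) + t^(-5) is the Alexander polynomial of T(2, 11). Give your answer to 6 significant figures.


Substituting t = -9 into Delta(t) = t^5 - t^4 + t^3 - t^2 + t - 1 + t^(-1) - t^(-2) + t^(-3) - t^(-4) + t^(-5):
Term values: (-59049) + (-6561) + (-729) + (-81) + (-9) + (-1) + (-0.111111) + (-0.0123457) + (-0.00137174) + (-0.000152416) + (-1.69351e-05)
Sum = -66430.125
Rounded to 6 significant figures: -66430.1

-66430.1


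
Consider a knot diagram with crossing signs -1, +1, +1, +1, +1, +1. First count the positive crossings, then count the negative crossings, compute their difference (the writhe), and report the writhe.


Step 1: Count positive crossings (+1).
Positive crossings: 5
Step 2: Count negative crossings (-1).
Negative crossings: 1
Step 3: Writhe = (positive) - (negative)
w = 5 - 1 = 4
Step 4: |w| = 4, and w is positive

4


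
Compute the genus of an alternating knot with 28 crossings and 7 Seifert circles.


For alternating knots, g = (c - s + 1)/2.
= (28 - 7 + 1)/2
= 22/2 = 11

11


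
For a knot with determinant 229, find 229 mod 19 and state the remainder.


Step 1: A knot is p-colorable if and only if p divides its determinant.
Step 2: Compute 229 mod 19.
229 = 12 * 19 + 1
Step 3: 229 mod 19 = 1
Step 4: The knot is 19-colorable: no

1


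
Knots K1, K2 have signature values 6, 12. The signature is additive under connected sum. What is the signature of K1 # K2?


The signature is additive under connected sum.
signature(K1 # K2) = (6) + (12)
= 18

18


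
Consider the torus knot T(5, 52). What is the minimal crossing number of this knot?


For a torus knot T(p, q) with gcd(p,q)=1,
the crossing number is min(p*(q-1), q*(p-1)).
p*(q-1) = 5*51 = 255
q*(p-1) = 52*4 = 208
min(255, 208) = 208

208


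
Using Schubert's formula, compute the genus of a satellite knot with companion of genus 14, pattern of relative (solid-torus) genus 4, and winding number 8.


Schubert: g(satellite) = g_rel(pattern) + |winding| * g(companion),
where g_rel(pattern) is the genus of the pattern relative to the solid torus.
= 4 + 8 * 14
= 4 + 112 = 116

116


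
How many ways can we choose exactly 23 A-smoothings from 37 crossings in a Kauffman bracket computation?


We choose which 23 of 37 crossings get A-smoothings.
C(37, 23) = 37! / (23! * 14!)
= 6107086800

6107086800


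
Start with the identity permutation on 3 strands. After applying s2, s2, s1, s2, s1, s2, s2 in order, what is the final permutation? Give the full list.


Starting with identity [1, 2, 3].
Apply generators in sequence:
  After s2: [1, 3, 2]
  After s2: [1, 2, 3]
  After s1: [2, 1, 3]
  After s2: [2, 3, 1]
  After s1: [3, 2, 1]
  After s2: [3, 1, 2]
  After s2: [3, 2, 1]
Final permutation: [3, 2, 1]

[3, 2, 1]


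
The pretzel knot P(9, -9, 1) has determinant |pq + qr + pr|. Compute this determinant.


Step 1: Compute pq + qr + pr.
pq = 9*(-9) = -81
qr = (-9)*1 = -9
pr = 9*1 = 9
pq + qr + pr = -81 + (-9) + 9 = -81
Step 2: Take absolute value.
det(P(9,-9,1)) = |-81| = 81

81


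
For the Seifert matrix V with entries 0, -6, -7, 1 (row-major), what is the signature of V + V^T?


Step 1: V + V^T = [[0, -13], [-13, 2]]
Step 2: trace = 2, det = -169
Step 3: Discriminant = 2^2 - 4*(-169) = 680
Step 4: Eigenvalues: 14.0384, -12.0384
Step 5: Signature = (# positive eigenvalues) - (# negative eigenvalues) = 0

0


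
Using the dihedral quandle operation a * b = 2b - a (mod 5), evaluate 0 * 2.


0 * 2 = 2*2 - 0 mod 5
= 4 - 0 mod 5
= 4 mod 5 = 4

4


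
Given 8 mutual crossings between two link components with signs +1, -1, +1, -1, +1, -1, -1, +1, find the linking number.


Step 1: Count positive crossings: 4
Step 2: Count negative crossings: 4
Step 3: Sum of signs = 4 - 4 = 0
Step 4: Linking number = sum/2 = 0/2 = 0

0


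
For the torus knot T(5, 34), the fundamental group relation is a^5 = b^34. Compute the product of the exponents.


The relation is a^5 = b^34.
Product of exponents = 5 * 34
= 170

170


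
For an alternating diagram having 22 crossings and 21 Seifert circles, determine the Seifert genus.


For alternating knots, g = (c - s + 1)/2.
= (22 - 21 + 1)/2
= 2/2 = 1

1


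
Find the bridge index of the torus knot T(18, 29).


The bridge number of T(p,q) is min(p,q).
min(18, 29) = 18

18


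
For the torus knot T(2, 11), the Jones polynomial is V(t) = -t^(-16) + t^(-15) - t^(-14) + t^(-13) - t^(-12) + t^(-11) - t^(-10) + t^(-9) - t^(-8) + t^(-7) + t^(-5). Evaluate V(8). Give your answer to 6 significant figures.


Substituting t = 8 into V(t) = -t^(-16) + t^(-15) - t^(-14) + t^(-13) - t^(-12) + t^(-11) - t^(-10) + t^(-9) - t^(-8) + t^(-7) + t^(-5):
  (-)t^(-16) = -3.55271e-15
  (+)t^(-15) = 2.84217e-14
  (-)t^(-14) = -2.27374e-13
  (+)t^(-13) = 1.81899e-12
  (-)t^(-12) = -1.45519e-11
  (+)t^(-11) = 1.16415e-10
  (-)t^(-10) = -9.31323e-10
  (+)t^(-9) = 7.45058e-09
  (-)t^(-8) = -5.96046e-08
  (+)t^(-7) = 4.76837e-07
  (+)t^(-5) = 3.05176e-05
Sum = (-3.55271e-15) + (2.84217e-14) + (-2.27374e-13) + (1.81899e-12) + (-1.45519e-11) + (1.16415e-10) + (-9.31323e-10) + (7.45058e-09) + (-5.96046e-08) + (4.76837e-07) + (3.05176e-05)
= 3.094143338e-05
Rounded to 6 significant figures: 3.09414e-05

3.09414e-05


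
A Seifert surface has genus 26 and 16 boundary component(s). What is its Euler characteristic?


chi = 2 - 2g - b
= 2 - 2*26 - 16
= 2 - 52 - 16 = -66

-66


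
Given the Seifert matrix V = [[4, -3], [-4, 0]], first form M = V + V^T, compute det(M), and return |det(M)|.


Step 1: Form V + V^T where V = [[4, -3], [-4, 0]]
  V^T = [[4, -4], [-3, 0]]
  V + V^T = [[8, -7], [-7, 0]]
Step 2: det(V + V^T) = 8*0 - (-7)*(-7)
  = 0 - 49 = -49
Step 3: Knot determinant = |det(V + V^T)| = |-49| = 49

49


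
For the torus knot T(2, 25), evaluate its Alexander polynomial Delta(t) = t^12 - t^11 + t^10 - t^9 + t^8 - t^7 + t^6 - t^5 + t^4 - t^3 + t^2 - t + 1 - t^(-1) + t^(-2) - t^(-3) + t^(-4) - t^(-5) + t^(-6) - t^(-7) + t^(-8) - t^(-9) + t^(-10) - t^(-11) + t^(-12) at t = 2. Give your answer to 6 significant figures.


Substituting t = 2 into Delta(t) = t^12 - t^11 + t^10 - t^9 + t^8 - t^7 + t^6 - t^5 + t^4 - t^3 + t^2 - t + 1 - t^(-1) + t^(-2) - t^(-3) + t^(-4) - t^(-5) + t^(-6) - t^(-7) + t^(-8) - t^(-9) + t^(-10) - t^(-11) + t^(-12):
Term values: (4096) + (-2048) + (1024) + (-512) + (256) + (-128) + (64) + (-32) + (16) + (-8) + (4) + (-2) + (1) + (-0.5) + (0.25) + (-0.125) + (0.0625) + (-0.03125) + (0.015625) + (-0.0078125) + (0.00390625) + (-0.00195312) + (0.000976562) + (-0.000488281) + (0.000244141)
Sum = 2730.666748
Rounded to 6 significant figures: 2730.67

2730.67


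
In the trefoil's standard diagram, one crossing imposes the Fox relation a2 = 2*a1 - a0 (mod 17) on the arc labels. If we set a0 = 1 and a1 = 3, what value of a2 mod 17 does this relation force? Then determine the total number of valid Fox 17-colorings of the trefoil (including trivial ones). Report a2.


Step 1: Apply the given crossing relation 2*a1 - a0 - a2 = 0 (mod 17).
  a2 = 2*a1 - a0 mod 17
  a2 = 2*3 - 1 mod 17
  a2 = 6 - 1 mod 17
  a2 = 5 mod 17 = 5
Step 2: The trefoil has determinant 3.
  Number of Fox p-colorings (p prime) is p^2 if p = 3, else p.
  Since 17 does not divide 3, only trivial (constant) colorings exist.
  (So the trial a0 = 1, a1 = 3 with a0 != a1 does NOT extend to a valid coloring of the whole trefoil: the other two crossing relations require 3*(a1 - a0) = 0 (mod 17), which fails.)
  Total colorings = 17
Step 3: a2 = 5, total Fox 17-colorings = 17

5


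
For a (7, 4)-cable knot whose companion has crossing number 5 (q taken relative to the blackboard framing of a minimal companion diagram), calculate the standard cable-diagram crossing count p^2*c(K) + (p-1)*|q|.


Step 1: Each of the c(K) crossings of the companion diagram becomes p*p = p^2 crossings among the p parallel strands, and each of the |q| twists s_1 s_2 ... s_(p-1) adds (p-1) crossings.
  Crossings = p^2 * c(K) + (p-1)*|q|
Step 2: = 7^2 * 5 + (7-1)*4
Step 3: = 49*5 + 6*4
Step 4: = 245 + 24 = 269

269


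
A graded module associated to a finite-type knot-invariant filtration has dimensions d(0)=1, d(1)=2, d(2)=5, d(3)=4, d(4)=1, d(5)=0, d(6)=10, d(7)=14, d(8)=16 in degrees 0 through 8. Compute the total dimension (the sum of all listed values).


Total dimension = d(0) + d(1) + ... + d(8)
= 1 + 2 + 5 + 4 + 1 + 0 + 10 + 14 + 16
= 53

53


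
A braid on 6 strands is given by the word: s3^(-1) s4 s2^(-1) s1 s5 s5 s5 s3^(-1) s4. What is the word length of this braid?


The word length counts the number of generators (including inverses).
Listing each generator: s3^(-1), s4, s2^(-1), s1, s5, s5, s5, s3^(-1), s4
There are 9 generators in this braid word.

9


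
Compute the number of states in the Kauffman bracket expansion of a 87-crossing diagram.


Each crossing contributes 2 choices (A-smoothing or B-smoothing).
Total states = 2^87 = 154742504910672534362390528

154742504910672534362390528


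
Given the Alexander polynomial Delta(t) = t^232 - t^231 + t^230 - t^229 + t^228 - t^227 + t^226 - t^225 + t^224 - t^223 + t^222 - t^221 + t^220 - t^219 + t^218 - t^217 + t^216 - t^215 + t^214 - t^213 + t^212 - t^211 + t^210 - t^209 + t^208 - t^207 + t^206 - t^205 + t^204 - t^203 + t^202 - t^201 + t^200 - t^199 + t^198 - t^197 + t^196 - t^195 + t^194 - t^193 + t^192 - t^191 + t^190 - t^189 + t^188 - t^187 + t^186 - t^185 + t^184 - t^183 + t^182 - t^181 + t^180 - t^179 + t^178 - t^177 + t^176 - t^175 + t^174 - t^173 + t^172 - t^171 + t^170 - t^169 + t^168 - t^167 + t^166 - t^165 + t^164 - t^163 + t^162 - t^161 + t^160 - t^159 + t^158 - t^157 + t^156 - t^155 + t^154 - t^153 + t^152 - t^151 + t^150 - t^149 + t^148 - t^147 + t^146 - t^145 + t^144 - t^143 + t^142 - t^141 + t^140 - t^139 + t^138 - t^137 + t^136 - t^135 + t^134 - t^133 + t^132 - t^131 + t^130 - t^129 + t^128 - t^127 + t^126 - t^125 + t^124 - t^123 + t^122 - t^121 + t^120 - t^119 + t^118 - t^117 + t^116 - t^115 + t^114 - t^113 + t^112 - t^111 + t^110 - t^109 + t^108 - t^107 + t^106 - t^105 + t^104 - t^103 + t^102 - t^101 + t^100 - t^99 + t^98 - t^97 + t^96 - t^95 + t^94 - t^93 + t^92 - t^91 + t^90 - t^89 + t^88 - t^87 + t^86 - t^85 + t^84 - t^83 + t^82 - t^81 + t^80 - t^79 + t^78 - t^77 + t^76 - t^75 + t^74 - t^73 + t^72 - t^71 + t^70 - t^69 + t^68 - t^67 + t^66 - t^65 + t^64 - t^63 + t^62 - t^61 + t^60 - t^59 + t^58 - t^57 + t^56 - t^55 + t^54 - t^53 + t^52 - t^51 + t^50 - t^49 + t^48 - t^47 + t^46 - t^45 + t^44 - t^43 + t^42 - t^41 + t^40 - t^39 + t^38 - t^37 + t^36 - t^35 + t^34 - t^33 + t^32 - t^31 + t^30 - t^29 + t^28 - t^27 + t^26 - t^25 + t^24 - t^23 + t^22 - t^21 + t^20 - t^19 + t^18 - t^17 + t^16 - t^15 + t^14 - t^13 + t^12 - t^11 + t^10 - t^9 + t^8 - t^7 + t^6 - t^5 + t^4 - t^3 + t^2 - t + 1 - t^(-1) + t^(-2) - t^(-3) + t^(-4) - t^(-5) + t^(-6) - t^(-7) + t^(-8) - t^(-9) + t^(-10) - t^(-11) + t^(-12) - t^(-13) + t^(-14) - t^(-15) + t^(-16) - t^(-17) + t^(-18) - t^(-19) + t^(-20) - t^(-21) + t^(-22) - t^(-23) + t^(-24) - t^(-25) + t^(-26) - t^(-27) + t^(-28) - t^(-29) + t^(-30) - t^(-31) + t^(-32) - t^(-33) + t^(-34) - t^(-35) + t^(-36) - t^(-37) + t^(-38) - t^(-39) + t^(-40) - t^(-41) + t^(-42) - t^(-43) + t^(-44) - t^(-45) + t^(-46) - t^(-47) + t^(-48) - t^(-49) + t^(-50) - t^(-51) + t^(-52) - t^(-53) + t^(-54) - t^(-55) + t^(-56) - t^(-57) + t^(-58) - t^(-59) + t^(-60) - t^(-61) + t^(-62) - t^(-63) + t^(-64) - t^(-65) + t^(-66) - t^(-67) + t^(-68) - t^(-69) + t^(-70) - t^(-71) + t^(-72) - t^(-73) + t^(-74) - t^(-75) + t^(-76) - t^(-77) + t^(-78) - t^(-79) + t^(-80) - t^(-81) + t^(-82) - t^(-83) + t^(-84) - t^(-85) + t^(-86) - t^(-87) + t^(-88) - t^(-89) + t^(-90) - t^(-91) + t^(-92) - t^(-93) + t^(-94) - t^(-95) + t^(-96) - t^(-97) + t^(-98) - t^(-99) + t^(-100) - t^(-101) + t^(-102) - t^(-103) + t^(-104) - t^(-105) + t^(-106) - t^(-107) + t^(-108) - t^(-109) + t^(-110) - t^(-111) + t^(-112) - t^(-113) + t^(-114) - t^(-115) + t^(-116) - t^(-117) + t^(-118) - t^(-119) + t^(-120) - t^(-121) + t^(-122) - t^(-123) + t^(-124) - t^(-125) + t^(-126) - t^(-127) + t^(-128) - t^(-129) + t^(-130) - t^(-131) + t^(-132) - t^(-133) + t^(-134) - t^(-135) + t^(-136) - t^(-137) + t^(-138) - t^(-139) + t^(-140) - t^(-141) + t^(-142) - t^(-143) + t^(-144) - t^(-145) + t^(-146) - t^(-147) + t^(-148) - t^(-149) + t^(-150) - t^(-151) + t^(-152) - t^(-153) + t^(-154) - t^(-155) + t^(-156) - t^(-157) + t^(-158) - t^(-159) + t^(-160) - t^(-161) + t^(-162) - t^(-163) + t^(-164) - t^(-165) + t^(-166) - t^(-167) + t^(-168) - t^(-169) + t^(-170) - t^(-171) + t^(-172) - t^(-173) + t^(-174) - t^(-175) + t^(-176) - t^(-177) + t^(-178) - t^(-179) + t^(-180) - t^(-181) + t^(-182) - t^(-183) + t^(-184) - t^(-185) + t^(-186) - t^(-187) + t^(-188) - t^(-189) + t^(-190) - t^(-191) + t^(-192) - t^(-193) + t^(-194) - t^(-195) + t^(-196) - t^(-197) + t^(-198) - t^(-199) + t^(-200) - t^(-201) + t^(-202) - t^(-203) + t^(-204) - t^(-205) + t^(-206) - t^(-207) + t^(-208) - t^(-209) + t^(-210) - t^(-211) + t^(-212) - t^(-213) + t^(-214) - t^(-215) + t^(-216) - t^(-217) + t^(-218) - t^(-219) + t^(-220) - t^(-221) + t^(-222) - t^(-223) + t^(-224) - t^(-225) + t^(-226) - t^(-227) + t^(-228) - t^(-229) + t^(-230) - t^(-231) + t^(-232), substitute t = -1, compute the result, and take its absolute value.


Step 1: The polynomial has 465 terms with alternating signs, exponents from 232 down to -232.
Step 2: Substitute t = -1. The i-th term has coefficient (-1)^i and exponent (m-i),
  so its value is (-1)^i * (-1)^(m-i) = (-1)^m = 1 for every i.
Step 3: All 465 terms equal 1, so Delta(-1) = 465 * (1) = 465
Step 4: |Delta(-1)| = 465

465


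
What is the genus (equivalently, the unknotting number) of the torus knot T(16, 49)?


For a torus knot T(p,q), both the unknotting number and genus equal (p-1)(q-1)/2.
= (16-1)(49-1)/2
= 15*48/2
= 720/2 = 360

360


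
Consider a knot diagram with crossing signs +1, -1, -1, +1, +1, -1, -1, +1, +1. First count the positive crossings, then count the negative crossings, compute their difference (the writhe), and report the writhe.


Step 1: Count positive crossings (+1).
Positive crossings: 5
Step 2: Count negative crossings (-1).
Negative crossings: 4
Step 3: Writhe = (positive) - (negative)
w = 5 - 4 = 1
Step 4: |w| = 1, and w is positive

1


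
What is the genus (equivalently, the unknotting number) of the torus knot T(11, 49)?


For a torus knot T(p,q), both the unknotting number and genus equal (p-1)(q-1)/2.
= (11-1)(49-1)/2
= 10*48/2
= 480/2 = 240

240


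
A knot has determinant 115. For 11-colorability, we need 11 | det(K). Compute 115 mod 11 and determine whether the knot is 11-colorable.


Step 1: A knot is p-colorable if and only if p divides its determinant.
Step 2: Compute 115 mod 11.
115 = 10 * 11 + 5
Step 3: 115 mod 11 = 5
Step 4: The knot is 11-colorable: no

5


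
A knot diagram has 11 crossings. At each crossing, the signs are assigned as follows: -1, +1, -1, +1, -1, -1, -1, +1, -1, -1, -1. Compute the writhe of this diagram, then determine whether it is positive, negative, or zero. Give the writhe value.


Step 1: Count positive crossings (+1).
Positive crossings: 3
Step 2: Count negative crossings (-1).
Negative crossings: 8
Step 3: Writhe = (positive) - (negative)
w = 3 - 8 = -5
Step 4: |w| = 5, and w is negative

-5


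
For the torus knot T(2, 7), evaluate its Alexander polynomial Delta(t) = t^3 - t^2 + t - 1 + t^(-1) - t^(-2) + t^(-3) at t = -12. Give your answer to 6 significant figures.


Substituting t = -12 into Delta(t) = t^3 - t^2 + t - 1 + t^(-1) - t^(-2) + t^(-3):
Term values: (-1728) + (-144) + (-12) + (-1) + (-0.0833333) + (-0.00694444) + (-0.000578704)
Sum = -1885.090856
Rounded to 6 significant figures: -1885.09

-1885.09


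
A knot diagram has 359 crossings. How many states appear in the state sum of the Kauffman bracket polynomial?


Each crossing contributes 2 choices (A-smoothing or B-smoothing).
Total states = 2^359 = 1174271291386916613944740298394668513687841274454159935353645485766104512557304221731849499192384351515967488

1174271291386916613944740298394668513687841274454159935353645485766104512557304221731849499192384351515967488


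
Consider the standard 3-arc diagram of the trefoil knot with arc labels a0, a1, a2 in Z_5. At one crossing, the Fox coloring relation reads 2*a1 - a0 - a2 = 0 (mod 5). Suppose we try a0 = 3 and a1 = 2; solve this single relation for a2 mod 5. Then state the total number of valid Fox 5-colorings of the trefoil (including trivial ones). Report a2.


Step 1: Apply the given crossing relation 2*a1 - a0 - a2 = 0 (mod 5).
  a2 = 2*a1 - a0 mod 5
  a2 = 2*2 - 3 mod 5
  a2 = 4 - 3 mod 5
  a2 = 1 mod 5 = 1
Step 2: The trefoil has determinant 3.
  Number of Fox p-colorings (p prime) is p^2 if p = 3, else p.
  Since 5 does not divide 3, only trivial (constant) colorings exist.
  (So the trial a0 = 3, a1 = 2 with a0 != a1 does NOT extend to a valid coloring of the whole trefoil: the other two crossing relations require 3*(a1 - a0) = 0 (mod 5), which fails.)
  Total colorings = 5
Step 3: a2 = 1, total Fox 5-colorings = 5

1


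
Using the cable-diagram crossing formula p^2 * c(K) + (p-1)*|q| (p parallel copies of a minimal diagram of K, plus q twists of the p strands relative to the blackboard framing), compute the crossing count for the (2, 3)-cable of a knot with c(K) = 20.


Step 1: Each of the c(K) crossings of the companion diagram becomes p*p = p^2 crossings among the p parallel strands, and each of the |q| twists s_1 s_2 ... s_(p-1) adds (p-1) crossings.
  Crossings = p^2 * c(K) + (p-1)*|q|
Step 2: = 2^2 * 20 + (2-1)*3
Step 3: = 4*20 + 1*3
Step 4: = 80 + 3 = 83

83


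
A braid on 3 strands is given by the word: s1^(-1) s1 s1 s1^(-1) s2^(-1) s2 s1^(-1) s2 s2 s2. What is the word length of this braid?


The word length counts the number of generators (including inverses).
Listing each generator: s1^(-1), s1, s1, s1^(-1), s2^(-1), s2, s1^(-1), s2, s2, s2
There are 10 generators in this braid word.

10


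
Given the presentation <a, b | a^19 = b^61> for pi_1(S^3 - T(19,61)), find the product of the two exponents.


The relation is a^19 = b^61.
Product of exponents = 19 * 61
= 1159

1159


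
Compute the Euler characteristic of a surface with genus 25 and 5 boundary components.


chi = 2 - 2g - b
= 2 - 2*25 - 5
= 2 - 50 - 5 = -53

-53


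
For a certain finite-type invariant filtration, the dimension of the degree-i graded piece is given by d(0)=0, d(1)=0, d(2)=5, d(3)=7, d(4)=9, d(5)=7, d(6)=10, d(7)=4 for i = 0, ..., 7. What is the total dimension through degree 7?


Total dimension = d(0) + d(1) + ... + d(7)
= 0 + 0 + 5 + 7 + 9 + 7 + 10 + 4
= 42

42


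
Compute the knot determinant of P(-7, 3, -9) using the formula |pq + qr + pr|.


Step 1: Compute pq + qr + pr.
pq = (-7)*3 = -21
qr = 3*(-9) = -27
pr = (-7)*(-9) = 63
pq + qr + pr = -21 + (-27) + 63 = 15
Step 2: Take absolute value.
det(P(-7,3,-9)) = |15| = 15

15


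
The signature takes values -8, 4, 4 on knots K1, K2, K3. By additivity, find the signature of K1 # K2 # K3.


The signature is additive under connected sum.
signature(K1 # K2 # K3) = (-8) + (4) + (4)
= 0

0


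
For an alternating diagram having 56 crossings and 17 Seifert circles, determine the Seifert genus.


For alternating knots, g = (c - s + 1)/2.
= (56 - 17 + 1)/2
= 40/2 = 20

20


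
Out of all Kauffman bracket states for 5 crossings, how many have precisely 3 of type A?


We choose which 3 of 5 crossings get A-smoothings.
C(5, 3) = 5! / (3! * 2!)
= 10

10


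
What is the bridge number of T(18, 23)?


The bridge number of T(p,q) is min(p,q).
min(18, 23) = 18

18


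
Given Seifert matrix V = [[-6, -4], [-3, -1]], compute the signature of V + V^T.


Step 1: V + V^T = [[-12, -7], [-7, -2]]
Step 2: trace = -14, det = -25
Step 3: Discriminant = (-14)^2 - 4*(-25) = 296
Step 4: Eigenvalues: 1.60233, -15.6023
Step 5: Signature = (# positive eigenvalues) - (# negative eigenvalues) = 0

0


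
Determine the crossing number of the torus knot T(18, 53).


For a torus knot T(p, q) with gcd(p,q)=1,
the crossing number is min(p*(q-1), q*(p-1)).
p*(q-1) = 18*52 = 936
q*(p-1) = 53*17 = 901
min(936, 901) = 901

901


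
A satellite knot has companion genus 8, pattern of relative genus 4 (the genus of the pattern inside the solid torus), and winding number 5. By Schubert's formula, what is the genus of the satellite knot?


Schubert: g(satellite) = g_rel(pattern) + |winding| * g(companion),
where g_rel(pattern) is the genus of the pattern relative to the solid torus.
= 4 + 5 * 8
= 4 + 40 = 44

44


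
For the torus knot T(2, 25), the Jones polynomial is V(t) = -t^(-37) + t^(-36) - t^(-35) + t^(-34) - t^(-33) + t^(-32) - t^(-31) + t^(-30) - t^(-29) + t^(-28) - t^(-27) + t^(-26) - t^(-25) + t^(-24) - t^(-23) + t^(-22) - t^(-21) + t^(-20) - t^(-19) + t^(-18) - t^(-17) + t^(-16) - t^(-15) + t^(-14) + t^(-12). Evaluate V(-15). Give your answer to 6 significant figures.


Substituting t = -15 into V(t) = -t^(-37) + t^(-36) - t^(-35) + t^(-34) - t^(-33) + t^(-32) - t^(-31) + t^(-30) - t^(-29) + t^(-28) - t^(-27) + t^(-26) - t^(-25) + t^(-24) - t^(-23) + t^(-22) - t^(-21) + t^(-20) - t^(-19) + t^(-18) - t^(-17) + t^(-16) - t^(-15) + t^(-14) + t^(-12):
  (-)t^(-37) = 3.05227e-44
  (+)t^(-36) = 4.57841e-43
  (-)t^(-35) = 6.86761e-42
  (+)t^(-34) = 1.03014e-40
  (-)t^(-33) = 1.54521e-39
  (+)t^(-32) = 2.31782e-38
  (-)t^(-31) = 3.47673e-37
  (+)t^(-30) = 5.2151e-36
  (-)t^(-29) = 7.82264e-35
  (+)t^(-28) = 1.1734e-33
  (-)t^(-27) = 1.76009e-32
  (+)t^(-26) = 2.64014e-31
  (-)t^(-25) = 3.96021e-30
  (+)t^(-24) = 5.94032e-29
  (-)t^(-23) = 8.91048e-28
  (+)t^(-22) = 1.33657e-26
  (-)t^(-21) = 2.00486e-25
  (+)t^(-20) = 3.00729e-24
  (-)t^(-19) = 4.51093e-23
  (+)t^(-18) = 6.76639e-22
  (-)t^(-17) = 1.01496e-20
  (+)t^(-16) = 1.52244e-19
  (-)t^(-15) = 2.28366e-18
  (+)t^(-14) = 3.42549e-17
  (+)t^(-12) = 7.70735e-15
Sum = (3.05227e-44) + (4.57841e-43) + (6.86761e-42) + (1.03014e-40) + (1.54521e-39) + (2.31782e-38) + (3.47673e-37) + (5.2151e-36) + (7.82264e-35) + (1.1734e-33) + (1.76009e-32) + (2.64014e-31) + (3.96021e-30) + (5.94032e-29) + (8.91048e-28) + (1.33657e-26) + (2.00486e-25) + (3.00729e-24) + (4.51093e-23) + (6.76639e-22) + (1.01496e-20) + (1.52244e-19) + (2.28366e-18) + (3.42549e-17) + (7.70735e-15)
= 7.74404828e-15
Rounded to 6 significant figures: 7.74405e-15

7.74405e-15


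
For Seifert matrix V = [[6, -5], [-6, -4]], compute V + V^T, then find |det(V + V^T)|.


Step 1: Form V + V^T where V = [[6, -5], [-6, -4]]
  V^T = [[6, -6], [-5, -4]]
  V + V^T = [[12, -11], [-11, -8]]
Step 2: det(V + V^T) = 12*(-8) - (-11)*(-11)
  = -96 - 121 = -217
Step 3: Knot determinant = |det(V + V^T)| = |-217| = 217

217


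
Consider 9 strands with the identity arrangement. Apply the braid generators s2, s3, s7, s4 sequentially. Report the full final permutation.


Starting with identity [1, 2, 3, 4, 5, 6, 7, 8, 9].
Apply generators in sequence:
  After s2: [1, 3, 2, 4, 5, 6, 7, 8, 9]
  After s3: [1, 3, 4, 2, 5, 6, 7, 8, 9]
  After s7: [1, 3, 4, 2, 5, 6, 8, 7, 9]
  After s4: [1, 3, 4, 5, 2, 6, 8, 7, 9]
Final permutation: [1, 3, 4, 5, 2, 6, 8, 7, 9]

[1, 3, 4, 5, 2, 6, 8, 7, 9]


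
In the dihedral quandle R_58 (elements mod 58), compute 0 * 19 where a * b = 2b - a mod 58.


0 * 19 = 2*19 - 0 mod 58
= 38 - 0 mod 58
= 38 mod 58 = 38

38


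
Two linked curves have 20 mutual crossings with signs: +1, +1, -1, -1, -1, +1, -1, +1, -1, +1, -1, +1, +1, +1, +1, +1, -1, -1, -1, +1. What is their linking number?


Step 1: Count positive crossings: 11
Step 2: Count negative crossings: 9
Step 3: Sum of signs = 11 - 9 = 2
Step 4: Linking number = sum/2 = 2/2 = 1

1


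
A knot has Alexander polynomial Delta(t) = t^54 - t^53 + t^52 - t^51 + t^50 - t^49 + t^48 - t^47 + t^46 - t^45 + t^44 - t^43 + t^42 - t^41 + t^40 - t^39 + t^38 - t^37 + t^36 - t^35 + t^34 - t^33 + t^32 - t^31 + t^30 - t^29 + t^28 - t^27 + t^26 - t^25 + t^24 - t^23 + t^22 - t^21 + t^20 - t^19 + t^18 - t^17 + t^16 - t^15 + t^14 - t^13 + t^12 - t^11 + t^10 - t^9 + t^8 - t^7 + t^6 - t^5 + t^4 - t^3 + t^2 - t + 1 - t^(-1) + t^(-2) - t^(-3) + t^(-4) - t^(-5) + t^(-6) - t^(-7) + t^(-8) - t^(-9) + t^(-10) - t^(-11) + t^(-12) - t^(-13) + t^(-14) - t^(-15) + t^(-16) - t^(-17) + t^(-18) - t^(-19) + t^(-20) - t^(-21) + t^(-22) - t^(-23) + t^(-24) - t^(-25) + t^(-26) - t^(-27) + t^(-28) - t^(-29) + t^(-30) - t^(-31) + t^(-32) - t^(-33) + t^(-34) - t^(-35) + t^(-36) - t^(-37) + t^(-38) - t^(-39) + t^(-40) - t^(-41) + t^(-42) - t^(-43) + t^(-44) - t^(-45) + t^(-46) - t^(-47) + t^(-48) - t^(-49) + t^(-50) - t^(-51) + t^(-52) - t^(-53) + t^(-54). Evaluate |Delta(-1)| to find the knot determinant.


Step 1: The polynomial has 109 terms with alternating signs, exponents from 54 down to -54.
Step 2: Substitute t = -1. The i-th term has coefficient (-1)^i and exponent (m-i),
  so its value is (-1)^i * (-1)^(m-i) = (-1)^m = 1 for every i.
Step 3: All 109 terms equal 1, so Delta(-1) = 109 * (1) = 109
Step 4: |Delta(-1)| = 109

109


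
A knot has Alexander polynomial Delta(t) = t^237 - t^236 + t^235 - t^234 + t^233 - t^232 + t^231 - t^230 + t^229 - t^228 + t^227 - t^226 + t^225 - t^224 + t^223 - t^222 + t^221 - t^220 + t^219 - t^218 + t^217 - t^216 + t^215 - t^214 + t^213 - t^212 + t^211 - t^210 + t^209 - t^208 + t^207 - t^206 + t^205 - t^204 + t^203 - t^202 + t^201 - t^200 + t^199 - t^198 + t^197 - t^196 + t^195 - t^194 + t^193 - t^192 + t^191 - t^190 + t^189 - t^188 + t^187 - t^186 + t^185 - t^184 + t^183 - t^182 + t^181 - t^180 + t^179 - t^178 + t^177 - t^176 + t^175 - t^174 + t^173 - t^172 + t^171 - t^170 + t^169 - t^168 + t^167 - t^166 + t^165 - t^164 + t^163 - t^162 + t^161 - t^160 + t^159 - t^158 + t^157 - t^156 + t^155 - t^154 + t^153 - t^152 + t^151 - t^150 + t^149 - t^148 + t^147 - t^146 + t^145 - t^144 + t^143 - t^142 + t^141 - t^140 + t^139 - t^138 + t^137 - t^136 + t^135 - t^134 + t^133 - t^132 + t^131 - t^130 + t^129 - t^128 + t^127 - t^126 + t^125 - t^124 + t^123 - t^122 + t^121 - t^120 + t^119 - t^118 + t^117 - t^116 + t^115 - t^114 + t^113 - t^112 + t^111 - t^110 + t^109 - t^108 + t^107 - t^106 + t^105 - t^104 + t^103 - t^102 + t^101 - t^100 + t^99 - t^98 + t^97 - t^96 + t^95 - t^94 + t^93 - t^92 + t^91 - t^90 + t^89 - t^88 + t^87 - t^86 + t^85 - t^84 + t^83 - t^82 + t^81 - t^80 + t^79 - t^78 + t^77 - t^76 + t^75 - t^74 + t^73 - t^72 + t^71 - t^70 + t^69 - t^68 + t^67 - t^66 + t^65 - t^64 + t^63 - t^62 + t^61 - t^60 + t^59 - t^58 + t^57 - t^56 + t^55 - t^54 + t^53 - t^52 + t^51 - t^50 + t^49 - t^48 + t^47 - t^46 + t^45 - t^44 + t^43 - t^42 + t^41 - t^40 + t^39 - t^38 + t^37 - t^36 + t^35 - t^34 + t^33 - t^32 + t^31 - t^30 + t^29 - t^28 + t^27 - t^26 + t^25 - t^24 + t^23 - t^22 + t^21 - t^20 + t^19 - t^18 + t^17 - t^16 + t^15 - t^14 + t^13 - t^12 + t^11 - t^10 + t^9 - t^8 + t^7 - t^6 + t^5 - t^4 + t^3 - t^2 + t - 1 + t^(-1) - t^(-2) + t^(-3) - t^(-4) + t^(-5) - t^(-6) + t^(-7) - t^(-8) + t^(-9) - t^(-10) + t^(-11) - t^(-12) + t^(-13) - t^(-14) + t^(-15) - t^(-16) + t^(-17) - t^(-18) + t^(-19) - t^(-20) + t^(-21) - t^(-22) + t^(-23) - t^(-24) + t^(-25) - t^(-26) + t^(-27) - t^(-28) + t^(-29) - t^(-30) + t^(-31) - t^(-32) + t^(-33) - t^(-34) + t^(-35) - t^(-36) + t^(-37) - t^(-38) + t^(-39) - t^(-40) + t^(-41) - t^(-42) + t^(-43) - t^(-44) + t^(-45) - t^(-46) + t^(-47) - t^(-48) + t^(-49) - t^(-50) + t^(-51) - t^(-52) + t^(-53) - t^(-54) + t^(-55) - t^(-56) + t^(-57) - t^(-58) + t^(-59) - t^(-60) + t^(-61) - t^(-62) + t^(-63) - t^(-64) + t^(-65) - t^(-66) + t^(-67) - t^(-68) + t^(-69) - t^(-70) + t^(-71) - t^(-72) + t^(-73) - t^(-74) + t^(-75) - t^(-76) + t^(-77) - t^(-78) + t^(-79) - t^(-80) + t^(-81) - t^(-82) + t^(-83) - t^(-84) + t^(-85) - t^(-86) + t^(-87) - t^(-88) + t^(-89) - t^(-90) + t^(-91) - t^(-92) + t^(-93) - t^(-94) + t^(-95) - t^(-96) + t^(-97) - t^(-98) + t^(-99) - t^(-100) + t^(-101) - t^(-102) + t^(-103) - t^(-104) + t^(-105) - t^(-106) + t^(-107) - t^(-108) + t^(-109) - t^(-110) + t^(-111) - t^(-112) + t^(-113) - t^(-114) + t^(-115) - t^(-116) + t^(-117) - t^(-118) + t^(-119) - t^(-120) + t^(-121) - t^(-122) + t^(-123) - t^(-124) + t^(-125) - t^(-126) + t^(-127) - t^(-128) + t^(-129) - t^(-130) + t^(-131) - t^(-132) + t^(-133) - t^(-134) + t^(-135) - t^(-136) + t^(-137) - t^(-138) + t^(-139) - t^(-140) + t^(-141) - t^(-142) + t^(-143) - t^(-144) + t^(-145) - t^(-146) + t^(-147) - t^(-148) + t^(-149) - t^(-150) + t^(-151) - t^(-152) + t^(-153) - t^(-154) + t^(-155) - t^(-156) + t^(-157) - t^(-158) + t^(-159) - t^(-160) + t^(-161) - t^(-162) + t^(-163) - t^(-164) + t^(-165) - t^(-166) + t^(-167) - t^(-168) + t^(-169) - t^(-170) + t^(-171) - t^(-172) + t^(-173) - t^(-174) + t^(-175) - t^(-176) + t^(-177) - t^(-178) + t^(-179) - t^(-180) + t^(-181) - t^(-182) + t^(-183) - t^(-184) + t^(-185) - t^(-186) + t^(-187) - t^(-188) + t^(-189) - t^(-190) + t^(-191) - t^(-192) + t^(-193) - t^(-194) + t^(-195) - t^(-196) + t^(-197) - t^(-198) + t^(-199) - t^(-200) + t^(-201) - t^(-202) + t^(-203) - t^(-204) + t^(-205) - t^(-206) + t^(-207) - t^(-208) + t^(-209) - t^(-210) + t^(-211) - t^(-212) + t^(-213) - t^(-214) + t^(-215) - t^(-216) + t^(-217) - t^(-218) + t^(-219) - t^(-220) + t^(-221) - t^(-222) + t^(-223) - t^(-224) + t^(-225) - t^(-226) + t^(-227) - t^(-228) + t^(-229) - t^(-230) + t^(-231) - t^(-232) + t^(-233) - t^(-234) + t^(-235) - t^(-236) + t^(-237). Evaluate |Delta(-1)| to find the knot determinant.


Step 1: The polynomial has 475 terms with alternating signs, exponents from 237 down to -237.
Step 2: Substitute t = -1. The i-th term has coefficient (-1)^i and exponent (m-i),
  so its value is (-1)^i * (-1)^(m-i) = (-1)^m = -1 for every i.
Step 3: All 475 terms equal -1, so Delta(-1) = 475 * (-1) = -475
Step 4: |Delta(-1)| = 475

475


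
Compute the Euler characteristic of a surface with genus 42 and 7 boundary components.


chi = 2 - 2g - b
= 2 - 2*42 - 7
= 2 - 84 - 7 = -89

-89


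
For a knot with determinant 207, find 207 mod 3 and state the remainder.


Step 1: A knot is p-colorable if and only if p divides its determinant.
Step 2: Compute 207 mod 3.
207 = 69 * 3 + 0
Step 3: 207 mod 3 = 0
Step 4: The knot is 3-colorable: yes

0


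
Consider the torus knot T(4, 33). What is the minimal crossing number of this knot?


For a torus knot T(p, q) with gcd(p,q)=1,
the crossing number is min(p*(q-1), q*(p-1)).
p*(q-1) = 4*32 = 128
q*(p-1) = 33*3 = 99
min(128, 99) = 99

99


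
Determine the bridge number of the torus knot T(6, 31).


The bridge number of T(p,q) is min(p,q).
min(6, 31) = 6

6


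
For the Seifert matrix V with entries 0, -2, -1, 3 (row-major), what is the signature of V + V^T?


Step 1: V + V^T = [[0, -3], [-3, 6]]
Step 2: trace = 6, det = -9
Step 3: Discriminant = 6^2 - 4*(-9) = 72
Step 4: Eigenvalues: 7.24264, -1.24264
Step 5: Signature = (# positive eigenvalues) - (# negative eigenvalues) = 0

0


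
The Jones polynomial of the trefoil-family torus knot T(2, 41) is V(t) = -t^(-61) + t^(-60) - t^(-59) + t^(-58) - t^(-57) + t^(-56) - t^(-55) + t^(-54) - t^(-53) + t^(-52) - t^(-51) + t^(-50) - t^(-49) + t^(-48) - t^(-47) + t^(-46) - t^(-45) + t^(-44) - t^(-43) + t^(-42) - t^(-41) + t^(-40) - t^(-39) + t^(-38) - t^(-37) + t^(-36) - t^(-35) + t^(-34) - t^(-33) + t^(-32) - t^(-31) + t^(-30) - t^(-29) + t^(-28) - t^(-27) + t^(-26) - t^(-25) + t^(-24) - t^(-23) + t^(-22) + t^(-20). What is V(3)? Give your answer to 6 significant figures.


Substituting t = 3 into V(t) = -t^(-61) + t^(-60) - t^(-59) + t^(-58) - t^(-57) + t^(-56) - t^(-55) + t^(-54) - t^(-53) + t^(-52) - t^(-51) + t^(-50) - t^(-49) + t^(-48) - t^(-47) + t^(-46) - t^(-45) + t^(-44) - t^(-43) + t^(-42) - t^(-41) + t^(-40) - t^(-39) + t^(-38) - t^(-37) + t^(-36) - t^(-35) + t^(-34) - t^(-33) + t^(-32) - t^(-31) + t^(-30) - t^(-29) + t^(-28) - t^(-27) + t^(-26) - t^(-25) + t^(-24) - t^(-23) + t^(-22) + t^(-20):
  (-)t^(-61) = -7.86327e-30
  (+)t^(-60) = 2.35898e-29
  (-)t^(-59) = -7.07695e-29
  (+)t^(-58) = 2.12308e-28
  (-)t^(-57) = -6.36925e-28
  (+)t^(-56) = 1.91078e-27
  (-)t^(-55) = -5.73233e-27
  (+)t^(-54) = 1.7197e-26
  (-)t^(-53) = -5.15909e-26
  (+)t^(-52) = 1.54773e-25
  (-)t^(-51) = -4.64319e-25
  (+)t^(-50) = 1.39296e-24
  (-)t^(-49) = -4.17887e-24
  (+)t^(-48) = 1.25366e-23
  (-)t^(-47) = -3.76098e-23
  (+)t^(-46) = 1.12829e-22
  (-)t^(-45) = -3.38488e-22
  (+)t^(-44) = 1.01546e-21
  (-)t^(-43) = -3.04639e-21
  (+)t^(-42) = 9.13918e-21
  (-)t^(-41) = -2.74175e-20
  (+)t^(-40) = 8.22526e-20
  (-)t^(-39) = -2.46758e-19
  (+)t^(-38) = 7.40274e-19
  (-)t^(-37) = -2.22082e-18
  (+)t^(-36) = 6.66246e-18
  (-)t^(-35) = -1.99874e-17
  (+)t^(-34) = 5.99622e-17
  (-)t^(-33) = -1.79887e-16
  (+)t^(-32) = 5.3966e-16
  (-)t^(-31) = -1.61898e-15
  (+)t^(-30) = 4.85694e-15
  (-)t^(-29) = -1.45708e-14
  (+)t^(-28) = 4.37124e-14
  (-)t^(-27) = -1.31137e-13
  (+)t^(-26) = 3.93412e-13
  (-)t^(-25) = -1.18024e-12
  (+)t^(-24) = 3.54071e-12
  (-)t^(-23) = -1.06221e-11
  (+)t^(-22) = 3.18664e-11
  (+)t^(-20) = 2.86797e-10
Sum = (-7.86327e-30) + (2.35898e-29) + (-7.07695e-29) + (2.12308e-28) + (-6.36925e-28) + (1.91078e-27) + (-5.73233e-27) + (1.7197e-26) + (-5.15909e-26) + (1.54773e-25) + (-4.64319e-25) + (1.39296e-24) + (-4.17887e-24) + (1.25366e-23) + (-3.76098e-23) + (1.12829e-22) + (-3.38488e-22) + (1.01546e-21) + (-3.04639e-21) + (9.13918e-21) + (-2.74175e-20) + (8.22526e-20) + (-2.46758e-19) + (7.40274e-19) + (-2.22082e-18) + (6.66246e-18) + (-1.99874e-17) + (5.99622e-17) + (-1.79887e-16) + (5.3966e-16) + (-1.61898e-15) + (4.85694e-15) + (-1.45708e-14) + (4.37124e-14) + (-1.31137e-13) + (3.93412e-13) + (-1.18024e-12) + (3.54071e-12) + (-1.06221e-11) + (3.18664e-11) + (2.86797e-10)
= 3.106969657e-10
Rounded to 6 significant figures: 3.10697e-10

3.10697e-10


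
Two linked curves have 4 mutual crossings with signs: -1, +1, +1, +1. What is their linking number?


Step 1: Count positive crossings: 3
Step 2: Count negative crossings: 1
Step 3: Sum of signs = 3 - 1 = 2
Step 4: Linking number = sum/2 = 2/2 = 1

1


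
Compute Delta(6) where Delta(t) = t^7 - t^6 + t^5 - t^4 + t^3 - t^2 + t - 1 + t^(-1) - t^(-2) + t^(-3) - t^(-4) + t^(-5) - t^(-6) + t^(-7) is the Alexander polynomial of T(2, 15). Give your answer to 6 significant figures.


Substituting t = 6 into Delta(t) = t^7 - t^6 + t^5 - t^4 + t^3 - t^2 + t - 1 + t^(-1) - t^(-2) + t^(-3) - t^(-4) + t^(-5) - t^(-6) + t^(-7):
Term values: (279936) + (-46656) + (7776) + (-1296) + (216) + (-36) + (6) + (-1) + (0.166667) + (-0.0277778) + (0.00462963) + (-0.000771605) + (0.000128601) + (-2.14335e-05) + (3.57225e-06)
Sum = 239945.1429
Rounded to 6 significant figures: 239945

239945


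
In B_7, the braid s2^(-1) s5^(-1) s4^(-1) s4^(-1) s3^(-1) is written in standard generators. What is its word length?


The word length counts the number of generators (including inverses).
Listing each generator: s2^(-1), s5^(-1), s4^(-1), s4^(-1), s3^(-1)
There are 5 generators in this braid word.

5


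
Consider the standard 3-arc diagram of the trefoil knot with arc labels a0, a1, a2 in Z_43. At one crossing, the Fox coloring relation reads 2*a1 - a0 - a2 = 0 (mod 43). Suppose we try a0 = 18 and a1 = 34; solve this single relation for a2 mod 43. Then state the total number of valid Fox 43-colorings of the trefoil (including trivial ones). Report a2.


Step 1: Apply the given crossing relation 2*a1 - a0 - a2 = 0 (mod 43).
  a2 = 2*a1 - a0 mod 43
  a2 = 2*34 - 18 mod 43
  a2 = 68 - 18 mod 43
  a2 = 50 mod 43 = 7
Step 2: The trefoil has determinant 3.
  Number of Fox p-colorings (p prime) is p^2 if p = 3, else p.
  Since 43 does not divide 3, only trivial (constant) colorings exist.
  (So the trial a0 = 18, a1 = 34 with a0 != a1 does NOT extend to a valid coloring of the whole trefoil: the other two crossing relations require 3*(a1 - a0) = 0 (mod 43), which fails.)
  Total colorings = 43
Step 3: a2 = 7, total Fox 43-colorings = 43

7
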